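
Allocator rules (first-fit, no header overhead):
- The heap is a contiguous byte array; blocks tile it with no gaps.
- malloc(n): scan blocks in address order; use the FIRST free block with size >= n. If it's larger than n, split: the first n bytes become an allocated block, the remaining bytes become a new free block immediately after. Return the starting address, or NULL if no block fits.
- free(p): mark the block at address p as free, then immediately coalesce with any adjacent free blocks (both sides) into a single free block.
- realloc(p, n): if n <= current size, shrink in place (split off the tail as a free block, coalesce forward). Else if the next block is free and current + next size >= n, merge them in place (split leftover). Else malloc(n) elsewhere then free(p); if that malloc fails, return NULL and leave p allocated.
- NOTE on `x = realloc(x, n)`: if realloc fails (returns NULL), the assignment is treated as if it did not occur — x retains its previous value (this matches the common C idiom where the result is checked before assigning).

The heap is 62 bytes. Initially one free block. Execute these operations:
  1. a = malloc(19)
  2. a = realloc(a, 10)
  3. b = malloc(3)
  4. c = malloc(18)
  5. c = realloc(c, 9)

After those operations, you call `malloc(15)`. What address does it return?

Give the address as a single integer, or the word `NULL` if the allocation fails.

Op 1: a = malloc(19) -> a = 0; heap: [0-18 ALLOC][19-61 FREE]
Op 2: a = realloc(a, 10) -> a = 0; heap: [0-9 ALLOC][10-61 FREE]
Op 3: b = malloc(3) -> b = 10; heap: [0-9 ALLOC][10-12 ALLOC][13-61 FREE]
Op 4: c = malloc(18) -> c = 13; heap: [0-9 ALLOC][10-12 ALLOC][13-30 ALLOC][31-61 FREE]
Op 5: c = realloc(c, 9) -> c = 13; heap: [0-9 ALLOC][10-12 ALLOC][13-21 ALLOC][22-61 FREE]
malloc(15): first-fit scan over [0-9 ALLOC][10-12 ALLOC][13-21 ALLOC][22-61 FREE] -> 22

Answer: 22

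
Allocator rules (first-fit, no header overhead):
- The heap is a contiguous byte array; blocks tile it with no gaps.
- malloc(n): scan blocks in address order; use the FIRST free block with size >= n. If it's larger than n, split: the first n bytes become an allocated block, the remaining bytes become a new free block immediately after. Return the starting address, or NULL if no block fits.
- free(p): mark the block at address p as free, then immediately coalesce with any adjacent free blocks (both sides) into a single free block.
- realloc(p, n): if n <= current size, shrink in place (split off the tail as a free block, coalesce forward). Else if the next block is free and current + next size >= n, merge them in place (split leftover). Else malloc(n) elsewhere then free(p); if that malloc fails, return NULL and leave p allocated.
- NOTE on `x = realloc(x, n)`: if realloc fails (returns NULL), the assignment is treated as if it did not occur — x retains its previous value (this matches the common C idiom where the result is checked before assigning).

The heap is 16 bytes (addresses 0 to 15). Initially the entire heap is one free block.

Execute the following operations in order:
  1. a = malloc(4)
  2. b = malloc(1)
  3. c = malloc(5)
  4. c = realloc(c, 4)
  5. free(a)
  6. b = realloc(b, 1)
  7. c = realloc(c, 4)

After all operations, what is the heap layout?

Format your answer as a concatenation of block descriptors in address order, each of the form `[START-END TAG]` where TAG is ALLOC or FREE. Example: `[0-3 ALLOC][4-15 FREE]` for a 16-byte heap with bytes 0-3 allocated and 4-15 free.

Answer: [0-3 FREE][4-4 ALLOC][5-8 ALLOC][9-15 FREE]

Derivation:
Op 1: a = malloc(4) -> a = 0; heap: [0-3 ALLOC][4-15 FREE]
Op 2: b = malloc(1) -> b = 4; heap: [0-3 ALLOC][4-4 ALLOC][5-15 FREE]
Op 3: c = malloc(5) -> c = 5; heap: [0-3 ALLOC][4-4 ALLOC][5-9 ALLOC][10-15 FREE]
Op 4: c = realloc(c, 4) -> c = 5; heap: [0-3 ALLOC][4-4 ALLOC][5-8 ALLOC][9-15 FREE]
Op 5: free(a) -> (freed a); heap: [0-3 FREE][4-4 ALLOC][5-8 ALLOC][9-15 FREE]
Op 6: b = realloc(b, 1) -> b = 4; heap: [0-3 FREE][4-4 ALLOC][5-8 ALLOC][9-15 FREE]
Op 7: c = realloc(c, 4) -> c = 5; heap: [0-3 FREE][4-4 ALLOC][5-8 ALLOC][9-15 FREE]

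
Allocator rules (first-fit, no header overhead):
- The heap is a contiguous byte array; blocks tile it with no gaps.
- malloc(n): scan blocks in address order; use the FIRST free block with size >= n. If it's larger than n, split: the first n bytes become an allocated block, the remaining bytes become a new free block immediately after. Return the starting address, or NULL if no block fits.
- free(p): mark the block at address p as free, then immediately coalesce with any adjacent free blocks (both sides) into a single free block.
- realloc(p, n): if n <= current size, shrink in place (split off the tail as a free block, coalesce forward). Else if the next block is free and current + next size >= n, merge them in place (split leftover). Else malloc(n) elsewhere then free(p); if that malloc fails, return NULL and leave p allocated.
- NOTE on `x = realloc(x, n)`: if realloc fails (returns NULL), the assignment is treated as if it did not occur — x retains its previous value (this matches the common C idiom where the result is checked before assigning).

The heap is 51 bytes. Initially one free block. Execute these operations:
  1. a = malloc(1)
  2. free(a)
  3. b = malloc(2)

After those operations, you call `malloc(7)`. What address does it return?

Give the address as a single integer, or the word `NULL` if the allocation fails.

Answer: 2

Derivation:
Op 1: a = malloc(1) -> a = 0; heap: [0-0 ALLOC][1-50 FREE]
Op 2: free(a) -> (freed a); heap: [0-50 FREE]
Op 3: b = malloc(2) -> b = 0; heap: [0-1 ALLOC][2-50 FREE]
malloc(7): first-fit scan over [0-1 ALLOC][2-50 FREE] -> 2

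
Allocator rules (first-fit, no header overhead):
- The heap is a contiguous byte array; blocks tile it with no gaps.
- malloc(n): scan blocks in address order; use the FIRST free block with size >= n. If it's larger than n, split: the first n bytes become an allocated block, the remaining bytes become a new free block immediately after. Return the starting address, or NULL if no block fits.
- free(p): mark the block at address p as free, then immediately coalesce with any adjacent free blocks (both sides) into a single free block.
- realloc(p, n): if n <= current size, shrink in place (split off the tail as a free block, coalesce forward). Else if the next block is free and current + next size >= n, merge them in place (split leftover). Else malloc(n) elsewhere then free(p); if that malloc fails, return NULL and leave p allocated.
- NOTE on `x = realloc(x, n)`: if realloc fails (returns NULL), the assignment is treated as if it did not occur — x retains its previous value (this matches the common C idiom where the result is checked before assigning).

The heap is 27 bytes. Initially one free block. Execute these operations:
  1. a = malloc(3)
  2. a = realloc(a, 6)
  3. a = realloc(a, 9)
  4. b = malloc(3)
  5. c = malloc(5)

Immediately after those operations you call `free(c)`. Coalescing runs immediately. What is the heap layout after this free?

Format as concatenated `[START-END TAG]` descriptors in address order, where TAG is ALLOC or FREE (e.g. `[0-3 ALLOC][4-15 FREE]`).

Answer: [0-8 ALLOC][9-11 ALLOC][12-26 FREE]

Derivation:
Op 1: a = malloc(3) -> a = 0; heap: [0-2 ALLOC][3-26 FREE]
Op 2: a = realloc(a, 6) -> a = 0; heap: [0-5 ALLOC][6-26 FREE]
Op 3: a = realloc(a, 9) -> a = 0; heap: [0-8 ALLOC][9-26 FREE]
Op 4: b = malloc(3) -> b = 9; heap: [0-8 ALLOC][9-11 ALLOC][12-26 FREE]
Op 5: c = malloc(5) -> c = 12; heap: [0-8 ALLOC][9-11 ALLOC][12-16 ALLOC][17-26 FREE]
free(c): c = 12 -> block [12-16 ALLOC]; mark free, coalesce with adjacent free neighbors -> [0-8 ALLOC][9-11 ALLOC][12-26 FREE]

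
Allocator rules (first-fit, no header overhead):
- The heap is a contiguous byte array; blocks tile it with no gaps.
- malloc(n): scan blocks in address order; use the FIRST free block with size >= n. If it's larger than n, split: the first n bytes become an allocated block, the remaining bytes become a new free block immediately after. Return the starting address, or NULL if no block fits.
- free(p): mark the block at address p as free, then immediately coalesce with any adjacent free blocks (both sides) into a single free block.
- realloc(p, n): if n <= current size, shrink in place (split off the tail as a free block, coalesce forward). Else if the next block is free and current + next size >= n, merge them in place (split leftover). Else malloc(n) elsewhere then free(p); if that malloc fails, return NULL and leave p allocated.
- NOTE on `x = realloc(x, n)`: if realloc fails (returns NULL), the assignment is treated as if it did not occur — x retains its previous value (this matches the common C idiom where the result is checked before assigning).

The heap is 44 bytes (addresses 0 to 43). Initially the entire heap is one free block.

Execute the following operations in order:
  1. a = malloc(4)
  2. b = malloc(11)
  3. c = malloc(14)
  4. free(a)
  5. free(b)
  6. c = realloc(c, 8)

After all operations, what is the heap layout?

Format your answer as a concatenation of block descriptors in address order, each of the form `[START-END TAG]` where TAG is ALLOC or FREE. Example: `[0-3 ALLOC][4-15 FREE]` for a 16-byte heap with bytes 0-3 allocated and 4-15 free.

Op 1: a = malloc(4) -> a = 0; heap: [0-3 ALLOC][4-43 FREE]
Op 2: b = malloc(11) -> b = 4; heap: [0-3 ALLOC][4-14 ALLOC][15-43 FREE]
Op 3: c = malloc(14) -> c = 15; heap: [0-3 ALLOC][4-14 ALLOC][15-28 ALLOC][29-43 FREE]
Op 4: free(a) -> (freed a); heap: [0-3 FREE][4-14 ALLOC][15-28 ALLOC][29-43 FREE]
Op 5: free(b) -> (freed b); heap: [0-14 FREE][15-28 ALLOC][29-43 FREE]
Op 6: c = realloc(c, 8) -> c = 15; heap: [0-14 FREE][15-22 ALLOC][23-43 FREE]

Answer: [0-14 FREE][15-22 ALLOC][23-43 FREE]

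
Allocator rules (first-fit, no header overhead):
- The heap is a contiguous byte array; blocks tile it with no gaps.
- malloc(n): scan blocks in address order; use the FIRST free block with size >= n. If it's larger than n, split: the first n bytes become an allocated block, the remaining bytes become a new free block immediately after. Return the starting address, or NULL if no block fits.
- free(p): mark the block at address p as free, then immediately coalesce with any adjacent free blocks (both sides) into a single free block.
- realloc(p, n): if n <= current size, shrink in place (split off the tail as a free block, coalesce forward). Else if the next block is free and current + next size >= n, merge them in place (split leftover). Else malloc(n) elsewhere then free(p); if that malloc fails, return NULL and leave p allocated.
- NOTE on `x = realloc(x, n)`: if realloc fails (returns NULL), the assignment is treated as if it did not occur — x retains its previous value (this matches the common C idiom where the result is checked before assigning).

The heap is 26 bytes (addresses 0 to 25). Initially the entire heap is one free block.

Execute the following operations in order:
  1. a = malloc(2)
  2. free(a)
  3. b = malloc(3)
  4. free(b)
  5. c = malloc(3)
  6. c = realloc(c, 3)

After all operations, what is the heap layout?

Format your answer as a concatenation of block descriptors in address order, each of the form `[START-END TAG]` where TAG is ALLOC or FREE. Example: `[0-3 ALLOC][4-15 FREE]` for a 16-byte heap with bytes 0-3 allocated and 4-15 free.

Answer: [0-2 ALLOC][3-25 FREE]

Derivation:
Op 1: a = malloc(2) -> a = 0; heap: [0-1 ALLOC][2-25 FREE]
Op 2: free(a) -> (freed a); heap: [0-25 FREE]
Op 3: b = malloc(3) -> b = 0; heap: [0-2 ALLOC][3-25 FREE]
Op 4: free(b) -> (freed b); heap: [0-25 FREE]
Op 5: c = malloc(3) -> c = 0; heap: [0-2 ALLOC][3-25 FREE]
Op 6: c = realloc(c, 3) -> c = 0; heap: [0-2 ALLOC][3-25 FREE]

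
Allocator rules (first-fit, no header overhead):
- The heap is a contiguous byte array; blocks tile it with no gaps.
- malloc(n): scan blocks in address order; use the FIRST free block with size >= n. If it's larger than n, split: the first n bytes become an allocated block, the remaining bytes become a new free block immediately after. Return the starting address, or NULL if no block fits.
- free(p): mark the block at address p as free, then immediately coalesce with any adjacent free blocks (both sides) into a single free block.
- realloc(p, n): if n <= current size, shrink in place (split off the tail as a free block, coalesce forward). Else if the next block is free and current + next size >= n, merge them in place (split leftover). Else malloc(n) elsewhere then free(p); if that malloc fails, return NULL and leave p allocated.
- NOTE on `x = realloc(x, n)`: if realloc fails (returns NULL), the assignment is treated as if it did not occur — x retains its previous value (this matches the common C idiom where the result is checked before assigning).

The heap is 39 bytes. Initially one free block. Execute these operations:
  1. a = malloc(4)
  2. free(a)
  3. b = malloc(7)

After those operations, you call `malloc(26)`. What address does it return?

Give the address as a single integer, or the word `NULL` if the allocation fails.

Op 1: a = malloc(4) -> a = 0; heap: [0-3 ALLOC][4-38 FREE]
Op 2: free(a) -> (freed a); heap: [0-38 FREE]
Op 3: b = malloc(7) -> b = 0; heap: [0-6 ALLOC][7-38 FREE]
malloc(26): first-fit scan over [0-6 ALLOC][7-38 FREE] -> 7

Answer: 7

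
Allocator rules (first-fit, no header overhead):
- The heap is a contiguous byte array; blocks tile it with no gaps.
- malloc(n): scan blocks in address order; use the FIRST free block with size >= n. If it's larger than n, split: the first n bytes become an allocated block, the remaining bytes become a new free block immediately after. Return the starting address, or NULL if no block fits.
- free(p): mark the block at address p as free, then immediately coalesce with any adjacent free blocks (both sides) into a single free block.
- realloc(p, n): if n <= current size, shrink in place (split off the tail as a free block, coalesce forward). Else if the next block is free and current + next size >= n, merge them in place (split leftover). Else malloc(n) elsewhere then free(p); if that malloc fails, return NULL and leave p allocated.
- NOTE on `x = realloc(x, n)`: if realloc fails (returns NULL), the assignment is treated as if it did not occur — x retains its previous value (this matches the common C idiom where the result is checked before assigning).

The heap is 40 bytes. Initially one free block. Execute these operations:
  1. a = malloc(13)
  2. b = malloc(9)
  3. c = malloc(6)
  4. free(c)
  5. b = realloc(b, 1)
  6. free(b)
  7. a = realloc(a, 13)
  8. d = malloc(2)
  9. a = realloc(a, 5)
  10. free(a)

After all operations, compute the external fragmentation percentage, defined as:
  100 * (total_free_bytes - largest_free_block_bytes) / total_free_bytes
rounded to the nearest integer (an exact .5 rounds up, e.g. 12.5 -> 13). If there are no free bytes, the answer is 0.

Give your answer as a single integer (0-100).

Op 1: a = malloc(13) -> a = 0; heap: [0-12 ALLOC][13-39 FREE]
Op 2: b = malloc(9) -> b = 13; heap: [0-12 ALLOC][13-21 ALLOC][22-39 FREE]
Op 3: c = malloc(6) -> c = 22; heap: [0-12 ALLOC][13-21 ALLOC][22-27 ALLOC][28-39 FREE]
Op 4: free(c) -> (freed c); heap: [0-12 ALLOC][13-21 ALLOC][22-39 FREE]
Op 5: b = realloc(b, 1) -> b = 13; heap: [0-12 ALLOC][13-13 ALLOC][14-39 FREE]
Op 6: free(b) -> (freed b); heap: [0-12 ALLOC][13-39 FREE]
Op 7: a = realloc(a, 13) -> a = 0; heap: [0-12 ALLOC][13-39 FREE]
Op 8: d = malloc(2) -> d = 13; heap: [0-12 ALLOC][13-14 ALLOC][15-39 FREE]
Op 9: a = realloc(a, 5) -> a = 0; heap: [0-4 ALLOC][5-12 FREE][13-14 ALLOC][15-39 FREE]
Op 10: free(a) -> (freed a); heap: [0-12 FREE][13-14 ALLOC][15-39 FREE]
Free blocks: [13 25] total_free=38 largest=25 -> 100*(38-25)/38 = 1300/38 ≈ 34.211 -> rounds to 34

Answer: 34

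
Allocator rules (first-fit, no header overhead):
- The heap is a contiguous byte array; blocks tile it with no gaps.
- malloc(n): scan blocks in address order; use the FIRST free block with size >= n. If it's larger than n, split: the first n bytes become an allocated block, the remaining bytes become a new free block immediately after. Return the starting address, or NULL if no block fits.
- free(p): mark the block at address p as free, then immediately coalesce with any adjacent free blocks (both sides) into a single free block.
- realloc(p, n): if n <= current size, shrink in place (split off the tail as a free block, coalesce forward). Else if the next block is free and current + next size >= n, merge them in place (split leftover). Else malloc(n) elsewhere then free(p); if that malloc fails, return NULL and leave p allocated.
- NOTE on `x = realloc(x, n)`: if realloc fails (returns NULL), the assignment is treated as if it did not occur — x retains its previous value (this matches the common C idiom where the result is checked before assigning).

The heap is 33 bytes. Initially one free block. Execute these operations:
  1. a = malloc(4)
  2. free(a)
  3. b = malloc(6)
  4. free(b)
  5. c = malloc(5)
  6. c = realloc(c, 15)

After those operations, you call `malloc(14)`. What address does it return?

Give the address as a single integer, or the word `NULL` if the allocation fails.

Op 1: a = malloc(4) -> a = 0; heap: [0-3 ALLOC][4-32 FREE]
Op 2: free(a) -> (freed a); heap: [0-32 FREE]
Op 3: b = malloc(6) -> b = 0; heap: [0-5 ALLOC][6-32 FREE]
Op 4: free(b) -> (freed b); heap: [0-32 FREE]
Op 5: c = malloc(5) -> c = 0; heap: [0-4 ALLOC][5-32 FREE]
Op 6: c = realloc(c, 15) -> c = 0; heap: [0-14 ALLOC][15-32 FREE]
malloc(14): first-fit scan over [0-14 ALLOC][15-32 FREE] -> 15

Answer: 15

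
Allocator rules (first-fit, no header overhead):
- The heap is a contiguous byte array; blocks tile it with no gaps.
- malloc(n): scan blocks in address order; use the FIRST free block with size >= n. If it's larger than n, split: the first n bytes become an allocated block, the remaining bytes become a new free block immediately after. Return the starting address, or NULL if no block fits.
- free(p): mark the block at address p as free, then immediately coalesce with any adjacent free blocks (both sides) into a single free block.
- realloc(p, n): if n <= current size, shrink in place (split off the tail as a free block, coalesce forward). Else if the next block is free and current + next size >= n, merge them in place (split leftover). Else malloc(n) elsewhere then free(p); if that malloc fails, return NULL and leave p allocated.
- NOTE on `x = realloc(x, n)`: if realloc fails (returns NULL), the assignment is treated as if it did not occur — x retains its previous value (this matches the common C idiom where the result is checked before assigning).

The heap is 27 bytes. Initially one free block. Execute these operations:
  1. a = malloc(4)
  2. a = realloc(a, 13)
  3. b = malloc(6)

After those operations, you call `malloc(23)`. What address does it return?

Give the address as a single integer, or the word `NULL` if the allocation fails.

Op 1: a = malloc(4) -> a = 0; heap: [0-3 ALLOC][4-26 FREE]
Op 2: a = realloc(a, 13) -> a = 0; heap: [0-12 ALLOC][13-26 FREE]
Op 3: b = malloc(6) -> b = 13; heap: [0-12 ALLOC][13-18 ALLOC][19-26 FREE]
malloc(23): first-fit scan over [0-12 ALLOC][13-18 ALLOC][19-26 FREE] -> NULL

Answer: NULL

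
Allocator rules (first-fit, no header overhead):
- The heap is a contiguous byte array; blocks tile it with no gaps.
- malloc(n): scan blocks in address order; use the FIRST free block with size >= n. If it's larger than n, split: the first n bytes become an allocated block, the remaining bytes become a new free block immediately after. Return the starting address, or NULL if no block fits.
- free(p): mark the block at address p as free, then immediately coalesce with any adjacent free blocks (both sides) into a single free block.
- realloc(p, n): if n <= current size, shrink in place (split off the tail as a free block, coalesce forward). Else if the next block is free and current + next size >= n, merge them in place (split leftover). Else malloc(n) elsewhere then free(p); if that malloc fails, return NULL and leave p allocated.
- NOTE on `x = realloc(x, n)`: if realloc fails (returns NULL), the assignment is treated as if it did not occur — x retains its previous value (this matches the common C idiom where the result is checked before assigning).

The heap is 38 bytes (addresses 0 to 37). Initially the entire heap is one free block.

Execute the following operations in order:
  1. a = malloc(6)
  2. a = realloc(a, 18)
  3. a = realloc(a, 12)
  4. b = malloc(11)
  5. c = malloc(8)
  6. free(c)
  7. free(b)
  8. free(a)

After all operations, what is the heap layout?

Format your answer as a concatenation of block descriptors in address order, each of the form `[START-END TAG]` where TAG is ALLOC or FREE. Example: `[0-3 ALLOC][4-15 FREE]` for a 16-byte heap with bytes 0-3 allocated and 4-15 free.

Answer: [0-37 FREE]

Derivation:
Op 1: a = malloc(6) -> a = 0; heap: [0-5 ALLOC][6-37 FREE]
Op 2: a = realloc(a, 18) -> a = 0; heap: [0-17 ALLOC][18-37 FREE]
Op 3: a = realloc(a, 12) -> a = 0; heap: [0-11 ALLOC][12-37 FREE]
Op 4: b = malloc(11) -> b = 12; heap: [0-11 ALLOC][12-22 ALLOC][23-37 FREE]
Op 5: c = malloc(8) -> c = 23; heap: [0-11 ALLOC][12-22 ALLOC][23-30 ALLOC][31-37 FREE]
Op 6: free(c) -> (freed c); heap: [0-11 ALLOC][12-22 ALLOC][23-37 FREE]
Op 7: free(b) -> (freed b); heap: [0-11 ALLOC][12-37 FREE]
Op 8: free(a) -> (freed a); heap: [0-37 FREE]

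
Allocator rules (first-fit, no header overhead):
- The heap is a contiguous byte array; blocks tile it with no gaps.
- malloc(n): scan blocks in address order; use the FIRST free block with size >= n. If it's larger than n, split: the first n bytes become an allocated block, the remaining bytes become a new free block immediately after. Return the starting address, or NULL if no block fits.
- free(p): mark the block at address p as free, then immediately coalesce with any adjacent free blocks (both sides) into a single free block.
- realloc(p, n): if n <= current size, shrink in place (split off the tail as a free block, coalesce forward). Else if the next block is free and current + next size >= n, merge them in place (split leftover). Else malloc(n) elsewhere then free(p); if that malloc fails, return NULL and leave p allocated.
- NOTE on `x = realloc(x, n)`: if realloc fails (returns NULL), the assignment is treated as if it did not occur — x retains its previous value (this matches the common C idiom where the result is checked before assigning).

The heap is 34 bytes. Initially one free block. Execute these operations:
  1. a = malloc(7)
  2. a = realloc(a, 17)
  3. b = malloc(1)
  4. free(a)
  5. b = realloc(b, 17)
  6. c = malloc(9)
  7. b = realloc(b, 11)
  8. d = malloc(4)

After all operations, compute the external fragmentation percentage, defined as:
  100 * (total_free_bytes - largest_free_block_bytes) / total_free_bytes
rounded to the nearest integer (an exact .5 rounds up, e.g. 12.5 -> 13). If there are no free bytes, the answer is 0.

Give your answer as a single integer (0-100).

Answer: 40

Derivation:
Op 1: a = malloc(7) -> a = 0; heap: [0-6 ALLOC][7-33 FREE]
Op 2: a = realloc(a, 17) -> a = 0; heap: [0-16 ALLOC][17-33 FREE]
Op 3: b = malloc(1) -> b = 17; heap: [0-16 ALLOC][17-17 ALLOC][18-33 FREE]
Op 4: free(a) -> (freed a); heap: [0-16 FREE][17-17 ALLOC][18-33 FREE]
Op 5: b = realloc(b, 17) -> b = 17; heap: [0-16 FREE][17-33 ALLOC]
Op 6: c = malloc(9) -> c = 0; heap: [0-8 ALLOC][9-16 FREE][17-33 ALLOC]
Op 7: b = realloc(b, 11) -> b = 17; heap: [0-8 ALLOC][9-16 FREE][17-27 ALLOC][28-33 FREE]
Op 8: d = malloc(4) -> d = 9; heap: [0-8 ALLOC][9-12 ALLOC][13-16 FREE][17-27 ALLOC][28-33 FREE]
Free blocks: [4 6] total_free=10 largest=6 -> 100*(10-6)/10 = 400/10 = 40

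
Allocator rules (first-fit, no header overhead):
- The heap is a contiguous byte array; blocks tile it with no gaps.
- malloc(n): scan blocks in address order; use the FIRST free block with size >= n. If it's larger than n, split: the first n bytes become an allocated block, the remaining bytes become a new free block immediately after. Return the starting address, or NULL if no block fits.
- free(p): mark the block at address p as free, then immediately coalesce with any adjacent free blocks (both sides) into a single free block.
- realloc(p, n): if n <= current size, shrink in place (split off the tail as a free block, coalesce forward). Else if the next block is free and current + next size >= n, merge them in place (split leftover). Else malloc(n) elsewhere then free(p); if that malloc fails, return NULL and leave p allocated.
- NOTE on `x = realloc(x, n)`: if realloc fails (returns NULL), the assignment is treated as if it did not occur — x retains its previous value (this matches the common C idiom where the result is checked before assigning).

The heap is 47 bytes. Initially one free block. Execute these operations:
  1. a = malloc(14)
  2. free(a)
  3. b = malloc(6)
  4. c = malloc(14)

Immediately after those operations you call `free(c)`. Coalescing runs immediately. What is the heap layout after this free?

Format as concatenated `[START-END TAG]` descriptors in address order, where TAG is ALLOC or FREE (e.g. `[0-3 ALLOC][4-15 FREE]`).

Answer: [0-5 ALLOC][6-46 FREE]

Derivation:
Op 1: a = malloc(14) -> a = 0; heap: [0-13 ALLOC][14-46 FREE]
Op 2: free(a) -> (freed a); heap: [0-46 FREE]
Op 3: b = malloc(6) -> b = 0; heap: [0-5 ALLOC][6-46 FREE]
Op 4: c = malloc(14) -> c = 6; heap: [0-5 ALLOC][6-19 ALLOC][20-46 FREE]
free(c): c = 6 -> block [6-19 ALLOC]; mark free, coalesce with adjacent free neighbors -> [0-5 ALLOC][6-46 FREE]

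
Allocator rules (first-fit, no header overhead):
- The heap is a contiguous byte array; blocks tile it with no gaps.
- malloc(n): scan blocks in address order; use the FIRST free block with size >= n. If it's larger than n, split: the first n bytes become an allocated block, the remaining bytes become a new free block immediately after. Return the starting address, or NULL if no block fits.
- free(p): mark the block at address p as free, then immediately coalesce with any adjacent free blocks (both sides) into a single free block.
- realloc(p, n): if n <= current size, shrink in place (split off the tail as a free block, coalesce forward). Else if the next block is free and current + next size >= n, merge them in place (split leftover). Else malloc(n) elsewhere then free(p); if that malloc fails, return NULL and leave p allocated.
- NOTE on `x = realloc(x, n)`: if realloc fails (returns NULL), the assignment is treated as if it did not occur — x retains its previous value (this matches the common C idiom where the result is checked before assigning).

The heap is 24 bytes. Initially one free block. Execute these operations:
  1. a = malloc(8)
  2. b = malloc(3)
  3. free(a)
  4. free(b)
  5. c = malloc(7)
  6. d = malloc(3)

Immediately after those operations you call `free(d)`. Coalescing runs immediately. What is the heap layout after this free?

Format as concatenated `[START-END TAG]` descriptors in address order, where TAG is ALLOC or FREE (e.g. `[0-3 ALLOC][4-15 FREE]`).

Op 1: a = malloc(8) -> a = 0; heap: [0-7 ALLOC][8-23 FREE]
Op 2: b = malloc(3) -> b = 8; heap: [0-7 ALLOC][8-10 ALLOC][11-23 FREE]
Op 3: free(a) -> (freed a); heap: [0-7 FREE][8-10 ALLOC][11-23 FREE]
Op 4: free(b) -> (freed b); heap: [0-23 FREE]
Op 5: c = malloc(7) -> c = 0; heap: [0-6 ALLOC][7-23 FREE]
Op 6: d = malloc(3) -> d = 7; heap: [0-6 ALLOC][7-9 ALLOC][10-23 FREE]
free(d): d = 7 -> block [7-9 ALLOC]; mark free, coalesce with adjacent free neighbors -> [0-6 ALLOC][7-23 FREE]

Answer: [0-6 ALLOC][7-23 FREE]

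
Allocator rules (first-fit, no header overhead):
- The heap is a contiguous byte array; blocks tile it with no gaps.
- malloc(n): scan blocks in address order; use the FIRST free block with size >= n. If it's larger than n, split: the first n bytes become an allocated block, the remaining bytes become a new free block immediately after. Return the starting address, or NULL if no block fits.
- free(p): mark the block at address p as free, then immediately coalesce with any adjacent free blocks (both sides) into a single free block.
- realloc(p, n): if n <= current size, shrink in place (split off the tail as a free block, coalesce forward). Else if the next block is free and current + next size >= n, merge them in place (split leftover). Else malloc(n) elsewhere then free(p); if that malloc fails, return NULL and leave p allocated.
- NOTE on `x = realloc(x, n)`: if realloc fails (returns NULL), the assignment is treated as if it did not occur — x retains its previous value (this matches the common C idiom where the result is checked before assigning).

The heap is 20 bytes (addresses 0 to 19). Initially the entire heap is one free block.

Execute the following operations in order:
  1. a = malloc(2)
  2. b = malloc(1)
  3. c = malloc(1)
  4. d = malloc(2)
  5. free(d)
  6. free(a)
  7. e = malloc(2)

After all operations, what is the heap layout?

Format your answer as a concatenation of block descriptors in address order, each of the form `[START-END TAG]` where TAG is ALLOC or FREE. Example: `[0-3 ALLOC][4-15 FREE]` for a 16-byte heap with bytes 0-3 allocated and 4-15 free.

Answer: [0-1 ALLOC][2-2 ALLOC][3-3 ALLOC][4-19 FREE]

Derivation:
Op 1: a = malloc(2) -> a = 0; heap: [0-1 ALLOC][2-19 FREE]
Op 2: b = malloc(1) -> b = 2; heap: [0-1 ALLOC][2-2 ALLOC][3-19 FREE]
Op 3: c = malloc(1) -> c = 3; heap: [0-1 ALLOC][2-2 ALLOC][3-3 ALLOC][4-19 FREE]
Op 4: d = malloc(2) -> d = 4; heap: [0-1 ALLOC][2-2 ALLOC][3-3 ALLOC][4-5 ALLOC][6-19 FREE]
Op 5: free(d) -> (freed d); heap: [0-1 ALLOC][2-2 ALLOC][3-3 ALLOC][4-19 FREE]
Op 6: free(a) -> (freed a); heap: [0-1 FREE][2-2 ALLOC][3-3 ALLOC][4-19 FREE]
Op 7: e = malloc(2) -> e = 0; heap: [0-1 ALLOC][2-2 ALLOC][3-3 ALLOC][4-19 FREE]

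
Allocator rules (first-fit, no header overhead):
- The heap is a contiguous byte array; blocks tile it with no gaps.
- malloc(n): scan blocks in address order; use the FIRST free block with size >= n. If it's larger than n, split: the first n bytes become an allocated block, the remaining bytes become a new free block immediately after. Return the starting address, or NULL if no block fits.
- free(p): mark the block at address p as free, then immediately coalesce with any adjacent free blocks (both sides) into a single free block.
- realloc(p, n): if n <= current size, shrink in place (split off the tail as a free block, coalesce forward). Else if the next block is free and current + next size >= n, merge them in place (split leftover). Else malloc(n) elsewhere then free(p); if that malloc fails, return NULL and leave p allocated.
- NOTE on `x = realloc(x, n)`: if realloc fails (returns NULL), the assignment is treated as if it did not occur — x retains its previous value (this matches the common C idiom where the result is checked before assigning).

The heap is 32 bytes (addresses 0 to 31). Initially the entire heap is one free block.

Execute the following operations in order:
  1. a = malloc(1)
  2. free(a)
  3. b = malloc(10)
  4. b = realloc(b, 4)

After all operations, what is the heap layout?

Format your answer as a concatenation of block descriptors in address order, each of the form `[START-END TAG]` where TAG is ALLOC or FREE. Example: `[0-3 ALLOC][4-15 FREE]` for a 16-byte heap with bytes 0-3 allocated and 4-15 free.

Answer: [0-3 ALLOC][4-31 FREE]

Derivation:
Op 1: a = malloc(1) -> a = 0; heap: [0-0 ALLOC][1-31 FREE]
Op 2: free(a) -> (freed a); heap: [0-31 FREE]
Op 3: b = malloc(10) -> b = 0; heap: [0-9 ALLOC][10-31 FREE]
Op 4: b = realloc(b, 4) -> b = 0; heap: [0-3 ALLOC][4-31 FREE]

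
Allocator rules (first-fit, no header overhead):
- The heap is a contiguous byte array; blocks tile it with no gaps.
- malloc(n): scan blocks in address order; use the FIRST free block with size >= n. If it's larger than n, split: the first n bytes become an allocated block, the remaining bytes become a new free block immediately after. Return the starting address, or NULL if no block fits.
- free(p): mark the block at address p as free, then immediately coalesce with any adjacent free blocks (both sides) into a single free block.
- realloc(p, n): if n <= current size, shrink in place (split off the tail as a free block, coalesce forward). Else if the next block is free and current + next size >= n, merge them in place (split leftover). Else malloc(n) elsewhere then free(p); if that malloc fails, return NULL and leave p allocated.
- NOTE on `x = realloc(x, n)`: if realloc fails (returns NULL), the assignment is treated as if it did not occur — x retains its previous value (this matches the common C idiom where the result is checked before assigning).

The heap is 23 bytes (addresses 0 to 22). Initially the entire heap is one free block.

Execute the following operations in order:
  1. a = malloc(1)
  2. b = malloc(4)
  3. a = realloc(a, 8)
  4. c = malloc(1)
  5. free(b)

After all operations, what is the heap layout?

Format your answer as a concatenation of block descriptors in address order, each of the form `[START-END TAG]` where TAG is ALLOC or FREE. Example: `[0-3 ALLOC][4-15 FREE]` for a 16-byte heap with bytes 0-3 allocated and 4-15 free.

Answer: [0-0 ALLOC][1-4 FREE][5-12 ALLOC][13-22 FREE]

Derivation:
Op 1: a = malloc(1) -> a = 0; heap: [0-0 ALLOC][1-22 FREE]
Op 2: b = malloc(4) -> b = 1; heap: [0-0 ALLOC][1-4 ALLOC][5-22 FREE]
Op 3: a = realloc(a, 8) -> a = 5; heap: [0-0 FREE][1-4 ALLOC][5-12 ALLOC][13-22 FREE]
Op 4: c = malloc(1) -> c = 0; heap: [0-0 ALLOC][1-4 ALLOC][5-12 ALLOC][13-22 FREE]
Op 5: free(b) -> (freed b); heap: [0-0 ALLOC][1-4 FREE][5-12 ALLOC][13-22 FREE]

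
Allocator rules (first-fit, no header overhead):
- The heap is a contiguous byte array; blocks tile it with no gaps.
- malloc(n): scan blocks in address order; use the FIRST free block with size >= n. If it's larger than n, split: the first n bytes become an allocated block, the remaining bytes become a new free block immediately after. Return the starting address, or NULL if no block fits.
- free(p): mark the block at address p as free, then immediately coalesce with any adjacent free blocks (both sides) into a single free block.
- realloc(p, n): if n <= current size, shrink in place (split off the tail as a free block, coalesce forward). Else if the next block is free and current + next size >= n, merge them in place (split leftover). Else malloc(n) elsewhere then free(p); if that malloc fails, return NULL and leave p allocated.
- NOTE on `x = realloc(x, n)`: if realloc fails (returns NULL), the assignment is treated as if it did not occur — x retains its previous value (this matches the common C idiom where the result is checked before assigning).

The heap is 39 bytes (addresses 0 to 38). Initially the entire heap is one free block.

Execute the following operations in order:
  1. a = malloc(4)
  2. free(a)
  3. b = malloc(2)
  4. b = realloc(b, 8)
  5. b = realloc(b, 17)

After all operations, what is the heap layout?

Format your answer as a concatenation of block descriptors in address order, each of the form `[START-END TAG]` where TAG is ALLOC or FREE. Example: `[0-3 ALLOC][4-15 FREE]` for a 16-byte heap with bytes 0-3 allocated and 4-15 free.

Op 1: a = malloc(4) -> a = 0; heap: [0-3 ALLOC][4-38 FREE]
Op 2: free(a) -> (freed a); heap: [0-38 FREE]
Op 3: b = malloc(2) -> b = 0; heap: [0-1 ALLOC][2-38 FREE]
Op 4: b = realloc(b, 8) -> b = 0; heap: [0-7 ALLOC][8-38 FREE]
Op 5: b = realloc(b, 17) -> b = 0; heap: [0-16 ALLOC][17-38 FREE]

Answer: [0-16 ALLOC][17-38 FREE]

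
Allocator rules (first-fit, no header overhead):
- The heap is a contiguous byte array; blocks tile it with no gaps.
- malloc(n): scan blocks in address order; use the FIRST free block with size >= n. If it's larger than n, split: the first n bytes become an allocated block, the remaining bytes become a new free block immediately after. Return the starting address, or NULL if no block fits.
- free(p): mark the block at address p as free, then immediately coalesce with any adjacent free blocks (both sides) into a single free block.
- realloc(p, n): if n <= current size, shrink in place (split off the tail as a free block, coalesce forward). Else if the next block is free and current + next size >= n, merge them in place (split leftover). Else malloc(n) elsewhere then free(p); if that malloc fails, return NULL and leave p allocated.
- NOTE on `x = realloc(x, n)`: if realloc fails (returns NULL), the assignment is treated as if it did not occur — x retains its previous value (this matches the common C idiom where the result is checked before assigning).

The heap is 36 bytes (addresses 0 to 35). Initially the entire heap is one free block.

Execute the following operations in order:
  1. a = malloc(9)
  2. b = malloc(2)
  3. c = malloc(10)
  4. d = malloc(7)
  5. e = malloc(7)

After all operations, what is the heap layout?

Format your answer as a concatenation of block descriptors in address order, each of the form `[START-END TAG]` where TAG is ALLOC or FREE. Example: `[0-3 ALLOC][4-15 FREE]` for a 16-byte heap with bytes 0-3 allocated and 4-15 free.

Op 1: a = malloc(9) -> a = 0; heap: [0-8 ALLOC][9-35 FREE]
Op 2: b = malloc(2) -> b = 9; heap: [0-8 ALLOC][9-10 ALLOC][11-35 FREE]
Op 3: c = malloc(10) -> c = 11; heap: [0-8 ALLOC][9-10 ALLOC][11-20 ALLOC][21-35 FREE]
Op 4: d = malloc(7) -> d = 21; heap: [0-8 ALLOC][9-10 ALLOC][11-20 ALLOC][21-27 ALLOC][28-35 FREE]
Op 5: e = malloc(7) -> e = 28; heap: [0-8 ALLOC][9-10 ALLOC][11-20 ALLOC][21-27 ALLOC][28-34 ALLOC][35-35 FREE]

Answer: [0-8 ALLOC][9-10 ALLOC][11-20 ALLOC][21-27 ALLOC][28-34 ALLOC][35-35 FREE]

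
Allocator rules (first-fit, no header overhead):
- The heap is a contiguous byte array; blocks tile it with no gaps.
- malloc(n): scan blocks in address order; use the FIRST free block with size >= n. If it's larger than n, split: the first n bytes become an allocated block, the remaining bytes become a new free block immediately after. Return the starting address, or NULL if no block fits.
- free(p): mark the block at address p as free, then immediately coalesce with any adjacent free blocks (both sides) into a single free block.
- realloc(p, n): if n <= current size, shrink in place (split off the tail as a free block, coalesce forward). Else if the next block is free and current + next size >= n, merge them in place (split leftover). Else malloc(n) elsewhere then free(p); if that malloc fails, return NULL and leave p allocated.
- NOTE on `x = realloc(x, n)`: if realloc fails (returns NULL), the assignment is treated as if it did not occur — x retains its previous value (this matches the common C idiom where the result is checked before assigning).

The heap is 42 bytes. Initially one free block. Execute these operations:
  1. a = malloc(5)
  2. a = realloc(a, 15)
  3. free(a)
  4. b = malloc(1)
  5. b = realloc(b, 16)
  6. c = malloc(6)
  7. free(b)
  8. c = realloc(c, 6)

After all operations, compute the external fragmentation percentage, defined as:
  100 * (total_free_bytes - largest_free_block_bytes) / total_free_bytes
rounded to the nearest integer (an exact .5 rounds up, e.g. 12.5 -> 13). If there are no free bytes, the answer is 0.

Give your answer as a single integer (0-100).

Answer: 44

Derivation:
Op 1: a = malloc(5) -> a = 0; heap: [0-4 ALLOC][5-41 FREE]
Op 2: a = realloc(a, 15) -> a = 0; heap: [0-14 ALLOC][15-41 FREE]
Op 3: free(a) -> (freed a); heap: [0-41 FREE]
Op 4: b = malloc(1) -> b = 0; heap: [0-0 ALLOC][1-41 FREE]
Op 5: b = realloc(b, 16) -> b = 0; heap: [0-15 ALLOC][16-41 FREE]
Op 6: c = malloc(6) -> c = 16; heap: [0-15 ALLOC][16-21 ALLOC][22-41 FREE]
Op 7: free(b) -> (freed b); heap: [0-15 FREE][16-21 ALLOC][22-41 FREE]
Op 8: c = realloc(c, 6) -> c = 16; heap: [0-15 FREE][16-21 ALLOC][22-41 FREE]
Free blocks: [16 20] total_free=36 largest=20 -> 100*(36-20)/36 = 1600/36 ≈ 44.444 -> rounds to 44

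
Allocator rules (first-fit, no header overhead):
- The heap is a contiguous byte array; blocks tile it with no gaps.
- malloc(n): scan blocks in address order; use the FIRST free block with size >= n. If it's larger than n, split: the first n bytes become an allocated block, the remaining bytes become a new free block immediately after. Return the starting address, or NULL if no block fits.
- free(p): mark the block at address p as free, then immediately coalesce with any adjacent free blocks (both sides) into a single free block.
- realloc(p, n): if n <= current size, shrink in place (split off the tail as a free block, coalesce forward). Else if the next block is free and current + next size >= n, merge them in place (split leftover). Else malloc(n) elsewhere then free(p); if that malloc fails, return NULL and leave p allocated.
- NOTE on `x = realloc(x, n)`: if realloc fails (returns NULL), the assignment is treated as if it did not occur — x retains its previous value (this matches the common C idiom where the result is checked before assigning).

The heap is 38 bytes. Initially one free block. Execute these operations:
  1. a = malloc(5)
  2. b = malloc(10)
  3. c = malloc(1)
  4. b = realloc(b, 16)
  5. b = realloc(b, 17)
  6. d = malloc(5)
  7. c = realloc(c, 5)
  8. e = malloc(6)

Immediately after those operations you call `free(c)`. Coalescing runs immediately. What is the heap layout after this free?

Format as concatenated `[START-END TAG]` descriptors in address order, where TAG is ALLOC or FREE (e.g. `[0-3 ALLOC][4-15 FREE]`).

Answer: [0-4 ALLOC][5-9 ALLOC][10-15 FREE][16-32 ALLOC][33-37 FREE]

Derivation:
Op 1: a = malloc(5) -> a = 0; heap: [0-4 ALLOC][5-37 FREE]
Op 2: b = malloc(10) -> b = 5; heap: [0-4 ALLOC][5-14 ALLOC][15-37 FREE]
Op 3: c = malloc(1) -> c = 15; heap: [0-4 ALLOC][5-14 ALLOC][15-15 ALLOC][16-37 FREE]
Op 4: b = realloc(b, 16) -> b = 16; heap: [0-4 ALLOC][5-14 FREE][15-15 ALLOC][16-31 ALLOC][32-37 FREE]
Op 5: b = realloc(b, 17) -> b = 16; heap: [0-4 ALLOC][5-14 FREE][15-15 ALLOC][16-32 ALLOC][33-37 FREE]
Op 6: d = malloc(5) -> d = 5; heap: [0-4 ALLOC][5-9 ALLOC][10-14 FREE][15-15 ALLOC][16-32 ALLOC][33-37 FREE]
Op 7: c = realloc(c, 5) -> c = 10; heap: [0-4 ALLOC][5-9 ALLOC][10-14 ALLOC][15-15 FREE][16-32 ALLOC][33-37 FREE]
Op 8: e = malloc(6) -> e = NULL; heap: [0-4 ALLOC][5-9 ALLOC][10-14 ALLOC][15-15 FREE][16-32 ALLOC][33-37 FREE]
free(c): c = 10 -> block [10-14 ALLOC]; mark free, coalesce with adjacent free neighbors -> [0-4 ALLOC][5-9 ALLOC][10-15 FREE][16-32 ALLOC][33-37 FREE]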